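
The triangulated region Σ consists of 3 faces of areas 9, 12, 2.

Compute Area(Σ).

9 + 12 + 2 = 23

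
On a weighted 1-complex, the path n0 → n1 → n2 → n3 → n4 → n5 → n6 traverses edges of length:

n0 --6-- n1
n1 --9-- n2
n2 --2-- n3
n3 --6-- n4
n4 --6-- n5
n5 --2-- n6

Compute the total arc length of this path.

Arc length = 6 + 9 + 2 + 6 + 6 + 2 = 31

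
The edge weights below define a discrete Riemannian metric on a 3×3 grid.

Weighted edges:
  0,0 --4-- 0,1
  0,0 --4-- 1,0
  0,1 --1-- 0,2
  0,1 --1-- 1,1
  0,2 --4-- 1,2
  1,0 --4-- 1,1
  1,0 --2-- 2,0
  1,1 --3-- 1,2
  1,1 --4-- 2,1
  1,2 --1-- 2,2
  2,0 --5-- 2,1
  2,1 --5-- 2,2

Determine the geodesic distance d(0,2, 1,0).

Shortest path: 0,2 → 0,1 → 1,1 → 1,0, total weight = 6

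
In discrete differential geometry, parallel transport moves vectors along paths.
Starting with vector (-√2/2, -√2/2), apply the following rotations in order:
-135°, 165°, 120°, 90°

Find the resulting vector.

Total rotation: (-135°) + 165° + 120° + 90° = 240° ≡ -120° (mod 360°). Final vector: (-0.2588, 0.9659)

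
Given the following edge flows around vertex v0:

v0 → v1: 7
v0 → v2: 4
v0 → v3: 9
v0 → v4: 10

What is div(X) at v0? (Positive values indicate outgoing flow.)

Divergence = sum of outgoing flows = 7 + 4 + 9 + 10 = 30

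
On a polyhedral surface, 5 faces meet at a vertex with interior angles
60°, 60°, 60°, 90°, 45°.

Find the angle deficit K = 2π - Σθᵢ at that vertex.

Sum of angles = 315°. K = 360° - 315° = 45° = π/4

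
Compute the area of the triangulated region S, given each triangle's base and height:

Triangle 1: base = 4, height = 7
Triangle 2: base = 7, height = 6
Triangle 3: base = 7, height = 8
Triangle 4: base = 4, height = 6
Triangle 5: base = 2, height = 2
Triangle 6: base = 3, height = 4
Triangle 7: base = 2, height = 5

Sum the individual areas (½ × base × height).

(1/2)×4×7 + (1/2)×7×6 + (1/2)×7×8 + (1/2)×4×6 + (1/2)×2×2 + (1/2)×3×4 + (1/2)×2×5 = 88.0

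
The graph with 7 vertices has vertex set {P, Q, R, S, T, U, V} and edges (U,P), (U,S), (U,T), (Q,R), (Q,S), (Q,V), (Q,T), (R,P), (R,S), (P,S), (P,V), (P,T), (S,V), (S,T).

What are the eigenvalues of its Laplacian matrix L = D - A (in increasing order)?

Degrees: deg(P) = 5, deg(Q) = 4, deg(R) = 3, deg(S) = 6, deg(T) = 4, deg(U) = 3, deg(V) = 3.
L = D − A with rows/columns ordered (P, Q, R, S, T, U, V):
  [ 5,  0, -1, -1, -1, -1, -1]
  [ 0,  4, -1, -1, -1,  0, -1]
  [-1, -1,  3, -1,  0,  0,  0]
  [-1, -1, -1,  6, -1, -1, -1]
  [-1, -1,  0, -1,  4, -1,  0]
  [-1,  0,  0, -1, -1,  3,  0]
  [-1, -1,  0, -1,  0,  0,  3]
Characteristic polynomial: det(λI − L) = λ(λ² − 9λ + 16)(λ − 3)(λ − 4)(λ − 5)(λ − 7).
Roots: λ = 0; (λ² − 9λ + 16) = 0 ⇒ λ = (9 ± √17)/2 ≈ 2.4384, 6.5616; (λ − 3) = 0 ⇒ λ = 3; (λ − 4) = 0 ⇒ λ = 4; (λ − 5) = 0 ⇒ λ = 5; (λ − 7) = 0 ⇒ λ = 7.
(Check: the roots sum (with multiplicity) to 28, matching trace L = Σdeg = 2·14 = 28.)
Laplacian eigenvalues (increasing order): [0.0, 2.4384, 3.0, 4.0, 5.0, 6.5616, 7.0]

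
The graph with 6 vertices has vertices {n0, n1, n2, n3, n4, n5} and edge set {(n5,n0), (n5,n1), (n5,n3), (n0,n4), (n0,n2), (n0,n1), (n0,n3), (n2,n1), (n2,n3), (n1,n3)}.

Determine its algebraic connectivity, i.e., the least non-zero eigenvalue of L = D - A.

Degrees: deg(n0) = 5, deg(n1) = 4, deg(n2) = 3, deg(n3) = 4, deg(n4) = 1, deg(n5) = 3.
L = D − A with rows/columns ordered (n0, n1, n2, n3, n4, n5):
  [ 5, -1, -1, -1, -1, -1]
  [-1,  4, -1, -1,  0, -1]
  [-1, -1,  3, -1,  0,  0]
  [-1, -1, -1,  4,  0, -1]
  [-1,  0,  0,  0,  1,  0]
  [-1, -1,  0, -1,  0,  3]
Characteristic polynomial: det(λI − L) = λ(λ − 1)(λ − 3)(λ − 5)²(λ − 6).
Roots: λ = 0; (λ − 1) = 0 ⇒ λ = 1; (λ − 3) = 0 ⇒ λ = 3; (λ − 5) = 0 ⇒ λ = 5 (multiplicity 2); (λ − 6) = 0 ⇒ λ = 6.
(Check: the roots sum (with multiplicity) to 20, matching trace L = Σdeg = 2·10 = 20.)
Laplacian eigenvalues: [0.0, 1.0, 3.0, 5.0, 5.0, 6.0]. Algebraic connectivity (smallest non-zero eigenvalue) = 1.0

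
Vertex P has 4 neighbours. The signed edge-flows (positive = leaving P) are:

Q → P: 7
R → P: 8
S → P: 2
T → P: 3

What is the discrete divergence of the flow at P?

Divergence = sum of outgoing flows = (-7) + (-8) + (-2) + (-3) = -20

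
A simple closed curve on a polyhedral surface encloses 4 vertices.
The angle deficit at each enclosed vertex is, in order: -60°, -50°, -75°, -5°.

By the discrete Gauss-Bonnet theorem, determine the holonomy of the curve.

Holonomy = total enclosed curvature = (-60°) + (-50°) + (-75°) + (-5°) = -190°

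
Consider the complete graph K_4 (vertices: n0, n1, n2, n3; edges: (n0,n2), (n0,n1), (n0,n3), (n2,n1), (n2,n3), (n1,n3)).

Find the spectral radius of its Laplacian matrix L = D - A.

For the complete graph K_n, L = nI − J (J = all-ones matrix). J has eigenvalues n (once, eigenvector 𝟙) and 0 (multiplicity n−1), so L has eigenvalues 0 (once) and n (multiplicity n−1). Here n = 4: eigenvalue 0 once and 4 with multiplicity 3.
Laplacian eigenvalues: [0.0, 4.0, 4.0, 4.0]. Largest eigenvalue (spectral radius) = 4.0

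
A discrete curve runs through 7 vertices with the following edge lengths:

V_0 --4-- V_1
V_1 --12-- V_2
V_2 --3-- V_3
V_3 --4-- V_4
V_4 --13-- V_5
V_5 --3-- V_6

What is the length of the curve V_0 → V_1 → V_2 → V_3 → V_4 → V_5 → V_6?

Arc length = 4 + 12 + 3 + 4 + 13 + 3 = 39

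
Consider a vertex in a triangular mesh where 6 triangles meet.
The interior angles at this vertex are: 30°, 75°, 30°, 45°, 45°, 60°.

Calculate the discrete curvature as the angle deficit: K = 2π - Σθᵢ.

Sum of angles = 285°. K = 360° - 285° = 75°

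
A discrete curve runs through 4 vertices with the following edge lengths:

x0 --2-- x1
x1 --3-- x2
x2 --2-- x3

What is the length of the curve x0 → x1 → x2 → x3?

Arc length = 2 + 3 + 2 = 7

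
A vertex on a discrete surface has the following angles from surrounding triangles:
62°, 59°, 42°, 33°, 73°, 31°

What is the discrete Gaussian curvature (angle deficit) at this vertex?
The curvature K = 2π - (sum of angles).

Sum of angles = 300°. K = 360° - 300° = 60° = π/3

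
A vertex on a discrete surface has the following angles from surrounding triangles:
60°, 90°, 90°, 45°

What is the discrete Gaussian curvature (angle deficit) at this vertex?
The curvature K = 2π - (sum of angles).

Sum of angles = 285°. K = 360° - 285° = 75° = 5π/12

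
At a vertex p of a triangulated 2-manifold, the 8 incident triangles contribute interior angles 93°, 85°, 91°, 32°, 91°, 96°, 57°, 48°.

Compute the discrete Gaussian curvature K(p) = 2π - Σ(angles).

Sum of angles = 593°. K = 360° - 593° = -233° = -233π/180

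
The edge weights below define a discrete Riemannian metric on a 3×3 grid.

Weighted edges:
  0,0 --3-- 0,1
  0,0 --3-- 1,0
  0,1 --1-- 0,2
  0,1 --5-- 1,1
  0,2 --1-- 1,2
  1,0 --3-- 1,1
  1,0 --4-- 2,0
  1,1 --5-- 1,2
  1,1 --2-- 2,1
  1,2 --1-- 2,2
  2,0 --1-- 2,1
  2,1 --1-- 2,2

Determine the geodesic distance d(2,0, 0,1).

Shortest path: 2,0 → 2,1 → 2,2 → 1,2 → 0,2 → 0,1, total weight = 5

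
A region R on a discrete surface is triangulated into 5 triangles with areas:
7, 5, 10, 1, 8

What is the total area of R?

7 + 5 + 10 + 1 + 8 = 31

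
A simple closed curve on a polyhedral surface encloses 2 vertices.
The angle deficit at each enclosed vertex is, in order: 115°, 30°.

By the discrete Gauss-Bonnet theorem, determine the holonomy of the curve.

Holonomy = total enclosed curvature = 115° + 30° = 145°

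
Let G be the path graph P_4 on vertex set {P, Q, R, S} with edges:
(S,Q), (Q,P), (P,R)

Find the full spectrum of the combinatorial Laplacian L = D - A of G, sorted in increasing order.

The path graph P_n has Laplacian eigenvalues λ_k = 2 − 2cos(kπ/n), k = 0, 1, …, n−1. Here n = 4:
k=0: 2 − 2cos(0) = 0.0; k=1: 2 − 2cos(π/4) = 0.5858; k=2: 2 − 2cos(π/2) = 2.0; k=3: 2 − 2cos(3π/4) = 3.4142.
Laplacian eigenvalues (increasing order): [0.0, 0.5858, 2.0, 3.4142]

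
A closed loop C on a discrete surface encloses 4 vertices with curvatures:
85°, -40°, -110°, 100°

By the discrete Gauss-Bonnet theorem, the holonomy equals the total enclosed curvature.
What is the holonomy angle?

Holonomy = total enclosed curvature = 85° + (-40°) + (-110°) + 100° = 35°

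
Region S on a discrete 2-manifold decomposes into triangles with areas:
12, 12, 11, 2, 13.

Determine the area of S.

12 + 12 + 11 + 2 + 13 = 50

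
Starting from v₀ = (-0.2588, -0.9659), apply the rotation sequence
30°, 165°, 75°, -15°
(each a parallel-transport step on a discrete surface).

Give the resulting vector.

Total rotation: 30° + 165° + 75° + (-15°) = 255° ≡ -105° (mod 360°). Final vector: (-0.8660, 0.5000)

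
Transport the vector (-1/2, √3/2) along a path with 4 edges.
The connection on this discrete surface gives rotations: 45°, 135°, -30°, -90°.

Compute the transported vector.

Total rotation: 45° + 135° + (-30°) + (-90°) = 60°. Final vector: (-1, 0)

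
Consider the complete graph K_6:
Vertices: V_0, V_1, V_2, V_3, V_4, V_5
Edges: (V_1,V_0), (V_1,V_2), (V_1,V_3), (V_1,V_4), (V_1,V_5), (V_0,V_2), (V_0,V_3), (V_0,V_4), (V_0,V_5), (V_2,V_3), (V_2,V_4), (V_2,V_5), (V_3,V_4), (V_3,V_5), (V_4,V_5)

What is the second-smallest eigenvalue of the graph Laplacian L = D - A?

For the complete graph K_n, L = nI − J (J = all-ones matrix). J has eigenvalues n (once, eigenvector 𝟙) and 0 (multiplicity n−1), so L has eigenvalues 0 (once) and n (multiplicity n−1). Here n = 6: eigenvalue 0 once and 6 with multiplicity 5.
Laplacian eigenvalues: [0.0, 6.0, 6.0, 6.0, 6.0, 6.0]. Algebraic connectivity (smallest non-zero eigenvalue) = 6.0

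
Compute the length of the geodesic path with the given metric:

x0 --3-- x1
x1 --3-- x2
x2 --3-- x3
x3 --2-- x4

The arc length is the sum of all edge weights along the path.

Arc length = 3 + 3 + 3 + 2 = 11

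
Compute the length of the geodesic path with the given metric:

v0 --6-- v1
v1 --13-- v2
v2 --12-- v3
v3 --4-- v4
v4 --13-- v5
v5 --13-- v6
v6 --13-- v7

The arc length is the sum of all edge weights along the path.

Arc length = 6 + 13 + 12 + 4 + 13 + 13 + 13 = 74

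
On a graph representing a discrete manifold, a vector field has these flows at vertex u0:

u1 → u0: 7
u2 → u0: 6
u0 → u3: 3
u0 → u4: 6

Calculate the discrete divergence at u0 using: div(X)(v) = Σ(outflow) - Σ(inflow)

Divergence = sum of outgoing flows = (-7) + (-6) + 3 + 6 = -4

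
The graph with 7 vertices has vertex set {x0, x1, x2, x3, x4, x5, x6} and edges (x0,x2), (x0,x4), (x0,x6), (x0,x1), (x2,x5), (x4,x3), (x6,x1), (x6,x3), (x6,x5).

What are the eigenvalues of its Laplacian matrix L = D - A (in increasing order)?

Degrees: deg(x0) = 4, deg(x1) = 2, deg(x2) = 2, deg(x3) = 2, deg(x4) = 2, deg(x5) = 2, deg(x6) = 4.
L = D − A with rows/columns ordered (x0, x1, x2, x3, x4, x5, x6):
  [ 4, -1, -1,  0, -1,  0, -1]
  [-1,  2,  0,  0,  0,  0, -1]
  [-1,  0,  2,  0,  0, -1,  0]
  [ 0,  0,  0,  2, -1,  0, -1]
  [-1,  0,  0, -1,  2,  0,  0]
  [ 0,  0, -1,  0,  0,  2, -1]
  [-1, -1,  0, -1,  0, -1,  4]
Characteristic polynomial: det(λI − L) = λ(λ − 1)(λ² − 6λ + 7)(λ² − 8λ + 13)(λ − 3).
Roots: λ = 0; (λ − 1) = 0 ⇒ λ = 1; (λ² − 6λ + 7) = 0 ⇒ λ = 3 ± √2 ≈ 1.5858, 4.4142; (λ² − 8λ + 13) = 0 ⇒ λ = 4 ± √3 ≈ 2.2679, 5.7321; (λ − 3) = 0 ⇒ λ = 3.
(Check: the roots sum (with multiplicity) to 18, matching trace L = Σdeg = 2·9 = 18.)
Laplacian eigenvalues (increasing order): [0.0, 1.0, 1.5858, 2.2679, 3.0, 4.4142, 5.7321]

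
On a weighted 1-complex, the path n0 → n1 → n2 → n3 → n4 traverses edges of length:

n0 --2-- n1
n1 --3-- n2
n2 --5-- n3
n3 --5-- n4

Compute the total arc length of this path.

Arc length = 2 + 3 + 5 + 5 = 15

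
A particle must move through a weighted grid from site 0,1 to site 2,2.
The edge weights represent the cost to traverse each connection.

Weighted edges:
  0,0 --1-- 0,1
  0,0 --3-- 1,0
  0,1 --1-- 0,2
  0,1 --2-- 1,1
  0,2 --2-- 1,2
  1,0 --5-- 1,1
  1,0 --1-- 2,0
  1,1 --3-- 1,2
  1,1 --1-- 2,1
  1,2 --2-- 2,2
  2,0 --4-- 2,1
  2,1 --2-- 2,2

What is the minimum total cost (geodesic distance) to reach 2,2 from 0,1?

Shortest path: 0,1 → 0,2 → 1,2 → 2,2, total weight = 5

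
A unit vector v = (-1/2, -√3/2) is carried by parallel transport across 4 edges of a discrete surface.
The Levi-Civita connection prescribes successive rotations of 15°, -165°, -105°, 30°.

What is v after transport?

Total rotation: 15° + (-165°) + (-105°) + 30° = -225° ≡ 135° (mod 360°). Final vector: (0.9659, 0.2588)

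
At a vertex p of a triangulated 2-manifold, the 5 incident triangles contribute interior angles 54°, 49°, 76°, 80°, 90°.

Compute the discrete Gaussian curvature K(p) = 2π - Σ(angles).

Sum of angles = 349°. K = 360° - 349° = 11° = 11π/180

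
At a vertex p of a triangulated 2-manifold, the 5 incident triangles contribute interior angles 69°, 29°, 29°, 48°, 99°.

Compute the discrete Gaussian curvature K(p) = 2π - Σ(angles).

Sum of angles = 274°. K = 360° - 274° = 86° = 43π/90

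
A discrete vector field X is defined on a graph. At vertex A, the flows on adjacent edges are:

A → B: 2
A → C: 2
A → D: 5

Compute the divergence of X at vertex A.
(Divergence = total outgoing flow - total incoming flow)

Divergence = sum of outgoing flows = 2 + 2 + 5 = 9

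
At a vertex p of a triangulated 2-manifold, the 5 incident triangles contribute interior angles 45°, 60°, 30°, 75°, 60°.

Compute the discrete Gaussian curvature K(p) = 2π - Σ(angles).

Sum of angles = 270°. K = 360° - 270° = 90° = π/2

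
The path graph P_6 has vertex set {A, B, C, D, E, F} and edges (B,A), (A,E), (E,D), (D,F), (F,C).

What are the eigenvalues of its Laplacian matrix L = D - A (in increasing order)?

The path graph P_n has Laplacian eigenvalues λ_k = 2 − 2cos(kπ/n), k = 0, 1, …, n−1. Here n = 6:
k=0: 2 − 2cos(0) = 0.0; k=1: 2 − 2cos(π/6) = 0.2679; k=2: 2 − 2cos(π/3) = 1.0; k=3: 2 − 2cos(π/2) = 2.0; k=4: 2 − 2cos(2π/3) = 3.0; k=5: 2 − 2cos(5π/6) = 3.7321.
Laplacian eigenvalues (increasing order): [0.0, 0.2679, 1.0, 2.0, 3.0, 3.7321]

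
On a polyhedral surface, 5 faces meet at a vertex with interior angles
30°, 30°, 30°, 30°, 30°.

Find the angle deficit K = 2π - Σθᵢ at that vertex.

Sum of angles = 150°. K = 360° - 150° = 210° = 7π/6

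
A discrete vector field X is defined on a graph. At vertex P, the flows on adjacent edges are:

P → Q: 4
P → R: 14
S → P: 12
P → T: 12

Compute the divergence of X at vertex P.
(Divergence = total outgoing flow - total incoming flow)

Divergence = sum of outgoing flows = 4 + 14 + (-12) + 12 = 18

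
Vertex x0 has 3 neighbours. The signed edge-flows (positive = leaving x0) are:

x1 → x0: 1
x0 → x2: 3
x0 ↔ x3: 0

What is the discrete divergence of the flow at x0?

Divergence = sum of outgoing flows = (-1) + 3 + 0 = 2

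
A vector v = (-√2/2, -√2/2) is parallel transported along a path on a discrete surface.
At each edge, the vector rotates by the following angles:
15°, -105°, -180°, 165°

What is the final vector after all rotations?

Total rotation: 15° + (-105°) + (-180°) + 165° = -105°. Final vector: (-0.5000, 0.8660)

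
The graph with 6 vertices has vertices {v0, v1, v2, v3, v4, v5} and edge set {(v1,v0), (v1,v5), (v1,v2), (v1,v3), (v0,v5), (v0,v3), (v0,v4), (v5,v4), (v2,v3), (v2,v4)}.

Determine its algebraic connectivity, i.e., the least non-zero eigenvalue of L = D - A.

Degrees: deg(v0) = 4, deg(v1) = 4, deg(v2) = 3, deg(v3) = 3, deg(v4) = 3, deg(v5) = 3.
L = D − A with rows/columns ordered (v0, v1, v2, v3, v4, v5):
  [ 4, -1,  0, -1, -1, -1]
  [-1,  4, -1, -1,  0, -1]
  [ 0, -1,  3, -1, -1,  0]
  [-1, -1, -1,  3,  0,  0]
  [-1,  0, -1,  0,  3, -1]
  [-1, -1,  0,  0, -1,  3]
Characteristic polynomial: det(λI − L) = λ(λ² − 8λ + 13)(λ − 3)(λ − 4)(λ − 5).
Roots: λ = 0; (λ² − 8λ + 13) = 0 ⇒ λ = 4 ± √3 ≈ 2.2679, 5.7321; (λ − 3) = 0 ⇒ λ = 3; (λ − 4) = 0 ⇒ λ = 4; (λ − 5) = 0 ⇒ λ = 5.
(Check: the roots sum (with multiplicity) to 20, matching trace L = Σdeg = 2·10 = 20.)
Laplacian eigenvalues: [0.0, 2.2679, 3.0, 4.0, 5.0, 5.7321]. Algebraic connectivity (smallest non-zero eigenvalue) = 2.2679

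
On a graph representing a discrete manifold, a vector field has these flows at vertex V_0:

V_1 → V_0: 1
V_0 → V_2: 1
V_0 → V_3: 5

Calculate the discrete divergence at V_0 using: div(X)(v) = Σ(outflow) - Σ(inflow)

Divergence = sum of outgoing flows = (-1) + 1 + 5 = 5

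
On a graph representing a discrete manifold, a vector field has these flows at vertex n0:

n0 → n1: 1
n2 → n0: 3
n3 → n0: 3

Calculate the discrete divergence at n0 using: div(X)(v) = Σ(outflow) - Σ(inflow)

Divergence = sum of outgoing flows = 1 + (-3) + (-3) = -5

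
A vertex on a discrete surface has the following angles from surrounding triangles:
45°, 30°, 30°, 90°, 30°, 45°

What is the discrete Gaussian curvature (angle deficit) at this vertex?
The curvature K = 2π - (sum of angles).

Sum of angles = 270°. K = 360° - 270° = 90° = π/2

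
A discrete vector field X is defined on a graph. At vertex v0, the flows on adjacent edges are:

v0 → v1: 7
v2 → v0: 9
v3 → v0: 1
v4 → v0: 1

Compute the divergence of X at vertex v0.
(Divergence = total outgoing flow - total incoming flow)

Divergence = sum of outgoing flows = 7 + (-9) + (-1) + (-1) = -4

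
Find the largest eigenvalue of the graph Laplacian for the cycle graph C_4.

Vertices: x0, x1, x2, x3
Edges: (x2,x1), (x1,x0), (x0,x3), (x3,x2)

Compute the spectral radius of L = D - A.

The cycle graph C_n has Laplacian eigenvalues λ_k = 2 − 2cos(2πk/n), k = 0, 1, …, n−1. Here n = 4:
k=0: 2 − 2cos(0) = 0.0; k=1: 2 − 2cos(π/2) = 2.0; k=2: 2 − 2cos(π) = 4.0; k=3: 2 − 2cos(3π/2) = 2.0.
Laplacian eigenvalues: [0.0, 2.0, 2.0, 4.0]. Largest eigenvalue (spectral radius) = 4.0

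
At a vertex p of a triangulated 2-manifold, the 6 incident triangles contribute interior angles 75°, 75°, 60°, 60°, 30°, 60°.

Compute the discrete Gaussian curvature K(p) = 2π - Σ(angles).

Sum of angles = 360°. K = 360° - 360° = 0° = 0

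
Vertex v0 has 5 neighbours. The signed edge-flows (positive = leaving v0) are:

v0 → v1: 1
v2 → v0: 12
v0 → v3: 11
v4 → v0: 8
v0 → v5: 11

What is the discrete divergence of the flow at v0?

Divergence = sum of outgoing flows = 1 + (-12) + 11 + (-8) + 11 = 3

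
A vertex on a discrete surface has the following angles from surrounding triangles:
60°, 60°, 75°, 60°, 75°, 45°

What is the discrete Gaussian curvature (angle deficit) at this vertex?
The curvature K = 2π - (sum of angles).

Sum of angles = 375°. K = 360° - 375° = -15° = -π/12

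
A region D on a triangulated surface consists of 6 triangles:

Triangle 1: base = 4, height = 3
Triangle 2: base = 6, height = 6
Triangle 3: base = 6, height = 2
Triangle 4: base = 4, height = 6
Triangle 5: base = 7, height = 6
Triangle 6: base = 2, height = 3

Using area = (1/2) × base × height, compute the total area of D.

(1/2)×4×3 + (1/2)×6×6 + (1/2)×6×2 + (1/2)×4×6 + (1/2)×7×6 + (1/2)×2×3 = 66.0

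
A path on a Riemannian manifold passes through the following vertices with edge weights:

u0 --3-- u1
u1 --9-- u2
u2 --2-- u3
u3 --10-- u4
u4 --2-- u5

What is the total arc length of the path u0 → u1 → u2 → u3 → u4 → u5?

Arc length = 3 + 9 + 2 + 10 + 2 = 26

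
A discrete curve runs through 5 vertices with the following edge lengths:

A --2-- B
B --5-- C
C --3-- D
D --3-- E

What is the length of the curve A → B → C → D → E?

Arc length = 2 + 5 + 3 + 3 = 13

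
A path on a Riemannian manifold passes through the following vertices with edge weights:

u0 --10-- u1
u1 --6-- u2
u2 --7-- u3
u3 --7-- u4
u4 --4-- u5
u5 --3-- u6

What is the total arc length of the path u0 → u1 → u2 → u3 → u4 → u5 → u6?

Arc length = 10 + 6 + 7 + 7 + 4 + 3 = 37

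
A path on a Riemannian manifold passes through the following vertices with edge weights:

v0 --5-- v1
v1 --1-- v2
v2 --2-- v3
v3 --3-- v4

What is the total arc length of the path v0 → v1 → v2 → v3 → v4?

Arc length = 5 + 1 + 2 + 3 = 11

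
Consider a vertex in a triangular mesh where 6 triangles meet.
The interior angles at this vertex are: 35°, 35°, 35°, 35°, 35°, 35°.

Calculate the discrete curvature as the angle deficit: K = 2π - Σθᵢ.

Sum of angles = 210°. K = 360° - 210° = 150°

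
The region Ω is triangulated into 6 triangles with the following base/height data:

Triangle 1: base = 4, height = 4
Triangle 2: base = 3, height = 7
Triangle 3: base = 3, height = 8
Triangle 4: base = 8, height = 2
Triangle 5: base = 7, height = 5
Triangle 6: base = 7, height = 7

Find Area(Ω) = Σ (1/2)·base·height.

(1/2)×4×4 + (1/2)×3×7 + (1/2)×3×8 + (1/2)×8×2 + (1/2)×7×5 + (1/2)×7×7 = 80.5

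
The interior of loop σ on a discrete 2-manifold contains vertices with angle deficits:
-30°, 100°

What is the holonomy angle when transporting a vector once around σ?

Holonomy = total enclosed curvature = (-30°) + 100° = 70°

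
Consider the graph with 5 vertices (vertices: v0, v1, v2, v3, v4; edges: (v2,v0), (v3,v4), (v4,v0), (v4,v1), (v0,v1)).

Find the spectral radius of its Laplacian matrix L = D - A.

Degrees: deg(v0) = 3, deg(v1) = 2, deg(v2) = 1, deg(v3) = 1, deg(v4) = 3.
L = D − A with rows/columns ordered (v0, v1, v2, v3, v4):
  [ 3, -1, -1,  0, -1]
  [-1,  2,  0,  0, -1]
  [-1,  0,  1,  0,  0]
  [ 0,  0,  0,  1, -1]
  [-1, -1,  0, -1,  3]
Characteristic polynomial: det(λI − L) = λ(λ² − 5λ + 3)(λ² − 5λ + 5).
Roots: λ = 0; (λ² − 5λ + 3) = 0 ⇒ λ = (5 ± √13)/2 ≈ 0.6972, 4.3028; (λ² − 5λ + 5) = 0 ⇒ λ = (5 ± √5)/2 ≈ 1.382, 3.618.
(Check: the roots sum (with multiplicity) to 10, matching trace L = Σdeg = 2·5 = 10.)
Laplacian eigenvalues: [0.0, 0.6972, 1.382, 3.618, 4.3028]. Largest eigenvalue (spectral radius) = 4.3028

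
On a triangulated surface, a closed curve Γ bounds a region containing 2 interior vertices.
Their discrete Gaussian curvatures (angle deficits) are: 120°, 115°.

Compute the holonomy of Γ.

Holonomy = total enclosed curvature = 120° + 115° = 235°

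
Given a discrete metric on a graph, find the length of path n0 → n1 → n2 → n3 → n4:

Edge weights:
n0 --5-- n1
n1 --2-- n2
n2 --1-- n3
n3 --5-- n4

Arc length = 5 + 2 + 1 + 5 = 13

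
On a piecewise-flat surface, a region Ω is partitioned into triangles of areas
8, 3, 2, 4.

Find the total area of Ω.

8 + 3 + 2 + 4 = 17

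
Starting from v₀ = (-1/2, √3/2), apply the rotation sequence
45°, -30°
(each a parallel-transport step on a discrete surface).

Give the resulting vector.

Total rotation: 45° + (-30°) = 15°. Final vector: (-0.7071, 0.7071)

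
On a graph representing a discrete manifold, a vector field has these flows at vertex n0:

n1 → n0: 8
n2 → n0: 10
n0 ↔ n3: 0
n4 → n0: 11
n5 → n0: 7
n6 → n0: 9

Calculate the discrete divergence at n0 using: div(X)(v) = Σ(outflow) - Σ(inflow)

Divergence = sum of outgoing flows = (-8) + (-10) + 0 + (-11) + (-7) + (-9) = -45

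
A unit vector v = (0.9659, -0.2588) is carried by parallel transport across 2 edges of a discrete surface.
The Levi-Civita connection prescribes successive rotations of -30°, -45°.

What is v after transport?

Total rotation: (-30°) + (-45°) = -75°. Final vector: (0, -1)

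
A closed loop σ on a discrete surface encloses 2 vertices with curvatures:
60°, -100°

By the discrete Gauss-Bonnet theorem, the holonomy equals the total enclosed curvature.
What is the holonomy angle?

Holonomy = total enclosed curvature = 60° + (-100°) = -40°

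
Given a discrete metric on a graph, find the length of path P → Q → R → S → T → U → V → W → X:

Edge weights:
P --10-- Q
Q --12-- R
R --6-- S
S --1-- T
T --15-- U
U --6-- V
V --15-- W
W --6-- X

Arc length = 10 + 12 + 6 + 1 + 15 + 6 + 15 + 6 = 71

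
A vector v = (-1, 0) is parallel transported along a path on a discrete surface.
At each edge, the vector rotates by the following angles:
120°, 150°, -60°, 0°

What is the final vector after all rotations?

Total rotation: 120° + 150° + (-60°) + 0° = 210° ≡ -150° (mod 360°). Final vector: (0.8660, 0.5000)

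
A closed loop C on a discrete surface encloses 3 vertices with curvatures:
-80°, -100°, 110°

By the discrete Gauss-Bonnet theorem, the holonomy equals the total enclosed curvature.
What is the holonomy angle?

Holonomy = total enclosed curvature = (-80°) + (-100°) + 110° = -70°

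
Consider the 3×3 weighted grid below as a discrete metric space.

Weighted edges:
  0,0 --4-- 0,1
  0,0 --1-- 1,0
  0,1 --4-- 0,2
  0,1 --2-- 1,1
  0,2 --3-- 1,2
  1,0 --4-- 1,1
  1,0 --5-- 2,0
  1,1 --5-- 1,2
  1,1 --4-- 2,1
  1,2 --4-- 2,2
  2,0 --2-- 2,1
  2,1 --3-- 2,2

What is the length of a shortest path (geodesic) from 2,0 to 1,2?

Shortest path: 2,0 → 2,1 → 2,2 → 1,2, total weight = 9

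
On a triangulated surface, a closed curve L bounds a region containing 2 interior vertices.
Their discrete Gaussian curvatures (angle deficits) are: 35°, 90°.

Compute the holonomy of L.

Holonomy = total enclosed curvature = 35° + 90° = 125°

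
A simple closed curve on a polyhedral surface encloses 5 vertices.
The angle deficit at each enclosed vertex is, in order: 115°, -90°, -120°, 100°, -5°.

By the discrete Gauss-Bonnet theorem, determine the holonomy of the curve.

Holonomy = total enclosed curvature = 115° + (-90°) + (-120°) + 100° + (-5°) = 0°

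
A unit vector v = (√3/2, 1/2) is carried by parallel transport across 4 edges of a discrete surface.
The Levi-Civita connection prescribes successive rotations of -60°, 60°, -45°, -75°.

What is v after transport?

Total rotation: (-60°) + 60° + (-45°) + (-75°) = -120°. Final vector: (0, -1)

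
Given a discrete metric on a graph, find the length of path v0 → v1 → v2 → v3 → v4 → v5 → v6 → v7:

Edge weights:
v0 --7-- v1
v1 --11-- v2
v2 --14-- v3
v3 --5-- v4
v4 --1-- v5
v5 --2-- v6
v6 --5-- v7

Arc length = 7 + 11 + 14 + 5 + 1 + 2 + 5 = 45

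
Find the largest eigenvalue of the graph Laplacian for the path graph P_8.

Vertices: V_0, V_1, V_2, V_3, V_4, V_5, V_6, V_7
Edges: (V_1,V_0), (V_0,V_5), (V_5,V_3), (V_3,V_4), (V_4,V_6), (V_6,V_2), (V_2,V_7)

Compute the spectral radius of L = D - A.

The path graph P_n has Laplacian eigenvalues λ_k = 2 − 2cos(kπ/n), k = 0, 1, …, n−1. Here n = 8:
k=0: 2 − 2cos(0) = 0.0; k=1: 2 − 2cos(π/8) = 0.1522; k=2: 2 − 2cos(π/4) = 0.5858; k=3: 2 − 2cos(3π/8) = 1.2346; k=4: 2 − 2cos(π/2) = 2.0; k=5: 2 − 2cos(5π/8) = 2.7654; k=6: 2 − 2cos(3π/4) = 3.4142; k=7: 2 − 2cos(7π/8) = 3.8478.
Laplacian eigenvalues: [0.0, 0.1522, 0.5858, 1.2346, 2.0, 2.7654, 3.4142, 3.8478]. Largest eigenvalue (spectral radius) = 3.8478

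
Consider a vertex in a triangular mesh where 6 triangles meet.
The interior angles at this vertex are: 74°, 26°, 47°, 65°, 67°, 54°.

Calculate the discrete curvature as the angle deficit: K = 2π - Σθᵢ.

Sum of angles = 333°. K = 360° - 333° = 27° = 3π/20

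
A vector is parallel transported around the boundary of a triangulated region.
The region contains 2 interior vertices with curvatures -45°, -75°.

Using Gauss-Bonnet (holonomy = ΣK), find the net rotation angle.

Holonomy = total enclosed curvature = (-45°) + (-75°) = -120°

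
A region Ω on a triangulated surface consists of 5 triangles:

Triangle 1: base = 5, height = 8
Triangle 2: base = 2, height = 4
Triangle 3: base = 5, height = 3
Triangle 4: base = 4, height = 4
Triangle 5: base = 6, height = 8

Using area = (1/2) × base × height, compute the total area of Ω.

(1/2)×5×8 + (1/2)×2×4 + (1/2)×5×3 + (1/2)×4×4 + (1/2)×6×8 = 63.5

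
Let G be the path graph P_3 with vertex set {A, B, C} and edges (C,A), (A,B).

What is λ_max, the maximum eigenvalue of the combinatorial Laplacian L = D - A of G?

The path graph P_n has Laplacian eigenvalues λ_k = 2 − 2cos(kπ/n), k = 0, 1, …, n−1. Here n = 3:
k=0: 2 − 2cos(0) = 0.0; k=1: 2 − 2cos(π/3) = 1.0; k=2: 2 − 2cos(2π/3) = 3.0.
Laplacian eigenvalues: [0.0, 1.0, 3.0]. Largest eigenvalue (spectral radius) = 3.0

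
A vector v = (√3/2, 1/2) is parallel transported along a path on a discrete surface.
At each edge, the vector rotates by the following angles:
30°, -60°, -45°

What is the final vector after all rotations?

Total rotation: 30° + (-60°) + (-45°) = -75°. Final vector: (0.7071, -0.7071)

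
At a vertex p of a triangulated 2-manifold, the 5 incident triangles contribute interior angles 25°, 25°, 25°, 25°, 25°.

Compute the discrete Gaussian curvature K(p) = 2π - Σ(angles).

Sum of angles = 125°. K = 360° - 125° = 235° = 47π/36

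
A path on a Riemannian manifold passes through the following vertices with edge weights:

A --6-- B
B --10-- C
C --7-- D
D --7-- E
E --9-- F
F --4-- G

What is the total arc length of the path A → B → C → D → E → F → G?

Arc length = 6 + 10 + 7 + 7 + 9 + 4 = 43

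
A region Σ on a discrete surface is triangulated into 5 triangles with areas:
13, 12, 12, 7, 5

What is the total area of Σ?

13 + 12 + 12 + 7 + 5 = 49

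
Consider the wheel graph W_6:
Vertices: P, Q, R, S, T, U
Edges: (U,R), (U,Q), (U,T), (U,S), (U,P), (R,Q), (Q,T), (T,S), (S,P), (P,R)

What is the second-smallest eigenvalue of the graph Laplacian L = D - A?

The wheel W_6 is the join K_1 ∨ C_5 (a hub joined to every vertex of a cycle of length 5). For a join G ∨ H (G on p vertices, H on q vertices) the Laplacian spectrum is 0, p+q, the eigenvalues of L(G) other than one 0 each shifted by +q, and the eigenvalues of L(H) other than one 0 each shifted by +p. With G = K_1 (p = 1, nothing left after dropping its 0) and H = C_5 (q = 5, eigenvalues 2 − 2cos(2πk/5), k = 0, …, 4; drop k = 0), the spectrum of W_6 is 0, 6, and 1 + (2 − 2cos(2πk/5)) = 3 − 2cos(2πk/5) for k = 1, …, 4:
k=1: 3 − 2cos(2π/5) = 2.382; k=2: 3 − 2cos(4π/5) = 4.618; k=3: 3 − 2cos(6π/5) = 4.618; k=4: 3 − 2cos(8π/5) = 2.382.
Laplacian eigenvalues: [0.0, 2.382, 2.382, 4.618, 4.618, 6.0]. Algebraic connectivity (smallest non-zero eigenvalue) = 2.382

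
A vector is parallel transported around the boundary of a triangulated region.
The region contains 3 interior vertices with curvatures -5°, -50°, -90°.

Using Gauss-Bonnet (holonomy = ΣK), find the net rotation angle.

Holonomy = total enclosed curvature = (-5°) + (-50°) + (-90°) = -145°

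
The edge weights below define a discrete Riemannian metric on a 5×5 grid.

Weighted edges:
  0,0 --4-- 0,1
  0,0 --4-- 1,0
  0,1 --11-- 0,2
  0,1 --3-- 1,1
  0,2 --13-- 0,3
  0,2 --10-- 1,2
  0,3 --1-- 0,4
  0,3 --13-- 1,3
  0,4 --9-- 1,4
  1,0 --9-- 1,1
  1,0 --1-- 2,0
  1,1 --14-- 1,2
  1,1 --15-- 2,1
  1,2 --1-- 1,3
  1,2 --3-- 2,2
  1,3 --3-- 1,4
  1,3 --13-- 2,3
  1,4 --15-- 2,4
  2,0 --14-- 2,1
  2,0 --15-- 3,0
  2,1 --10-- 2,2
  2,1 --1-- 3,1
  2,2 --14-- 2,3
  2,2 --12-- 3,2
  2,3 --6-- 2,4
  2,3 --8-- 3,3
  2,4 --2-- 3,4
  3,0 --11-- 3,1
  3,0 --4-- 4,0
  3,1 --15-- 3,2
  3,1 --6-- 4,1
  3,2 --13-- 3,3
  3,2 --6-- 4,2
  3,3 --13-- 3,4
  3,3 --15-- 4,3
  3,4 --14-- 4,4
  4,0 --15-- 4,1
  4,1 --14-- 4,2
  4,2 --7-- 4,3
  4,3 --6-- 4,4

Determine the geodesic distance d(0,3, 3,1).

Shortest path: 0,3 → 1,3 → 1,2 → 2,2 → 2,1 → 3,1, total weight = 28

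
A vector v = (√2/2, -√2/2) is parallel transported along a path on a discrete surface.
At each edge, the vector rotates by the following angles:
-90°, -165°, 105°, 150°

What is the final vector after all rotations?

Total rotation: (-90°) + (-165°) + 105° + 150° = 0°. Final vector: (0.7071, -0.7071)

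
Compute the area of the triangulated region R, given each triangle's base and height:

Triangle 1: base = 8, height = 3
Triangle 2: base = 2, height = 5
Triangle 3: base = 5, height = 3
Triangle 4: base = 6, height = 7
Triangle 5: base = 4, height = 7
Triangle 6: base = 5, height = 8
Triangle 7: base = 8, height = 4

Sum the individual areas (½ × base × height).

(1/2)×8×3 + (1/2)×2×5 + (1/2)×5×3 + (1/2)×6×7 + (1/2)×4×7 + (1/2)×5×8 + (1/2)×8×4 = 95.5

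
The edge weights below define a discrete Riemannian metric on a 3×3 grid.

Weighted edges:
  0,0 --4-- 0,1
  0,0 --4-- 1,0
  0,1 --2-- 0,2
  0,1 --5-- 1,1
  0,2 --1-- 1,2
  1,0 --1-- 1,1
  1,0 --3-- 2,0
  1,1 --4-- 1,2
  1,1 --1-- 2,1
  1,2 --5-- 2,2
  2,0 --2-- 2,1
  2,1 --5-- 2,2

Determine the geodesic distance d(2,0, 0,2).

Shortest path: 2,0 → 2,1 → 1,1 → 1,2 → 0,2, total weight = 8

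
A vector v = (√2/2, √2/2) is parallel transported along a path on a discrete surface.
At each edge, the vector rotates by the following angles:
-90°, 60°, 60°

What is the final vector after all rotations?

Total rotation: (-90°) + 60° + 60° = 30°. Final vector: (0.2588, 0.9659)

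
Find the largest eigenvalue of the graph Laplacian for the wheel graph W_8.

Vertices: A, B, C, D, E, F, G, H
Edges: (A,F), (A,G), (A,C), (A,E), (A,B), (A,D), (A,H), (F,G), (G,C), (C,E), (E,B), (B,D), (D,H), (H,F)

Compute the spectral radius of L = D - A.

The wheel W_8 is the join K_1 ∨ C_7 (a hub joined to every vertex of a cycle of length 7). For a join G ∨ H (G on p vertices, H on q vertices) the Laplacian spectrum is 0, p+q, the eigenvalues of L(G) other than one 0 each shifted by +q, and the eigenvalues of L(H) other than one 0 each shifted by +p. With G = K_1 (p = 1, nothing left after dropping its 0) and H = C_7 (q = 7, eigenvalues 2 − 2cos(2πk/7), k = 0, …, 6; drop k = 0), the spectrum of W_8 is 0, 8, and 1 + (2 − 2cos(2πk/7)) = 3 − 2cos(2πk/7) for k = 1, …, 6:
k=1: 3 − 2cos(2π/7) = 1.753; k=2: 3 − 2cos(4π/7) = 3.445; k=3: 3 − 2cos(6π/7) = 4.8019; k=4: 3 − 2cos(8π/7) = 4.8019; k=5: 3 − 2cos(10π/7) = 3.445; k=6: 3 − 2cos(12π/7) = 1.753.
Laplacian eigenvalues: [0.0, 1.753, 1.753, 3.445, 3.445, 4.8019, 4.8019, 8.0]. Largest eigenvalue (spectral radius) = 8.0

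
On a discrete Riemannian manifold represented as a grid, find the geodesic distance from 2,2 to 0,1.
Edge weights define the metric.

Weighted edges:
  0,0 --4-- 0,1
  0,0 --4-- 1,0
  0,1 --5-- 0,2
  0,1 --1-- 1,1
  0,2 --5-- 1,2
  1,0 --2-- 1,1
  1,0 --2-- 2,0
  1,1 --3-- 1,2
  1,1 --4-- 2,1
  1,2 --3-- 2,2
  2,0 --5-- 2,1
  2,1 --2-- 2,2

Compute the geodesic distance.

Shortest path: 2,2 → 2,1 → 1,1 → 0,1, total weight = 7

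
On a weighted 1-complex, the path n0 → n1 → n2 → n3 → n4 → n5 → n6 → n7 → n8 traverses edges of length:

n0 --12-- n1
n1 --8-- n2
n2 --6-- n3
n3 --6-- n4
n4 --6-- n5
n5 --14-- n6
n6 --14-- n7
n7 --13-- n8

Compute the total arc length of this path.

Arc length = 12 + 8 + 6 + 6 + 6 + 14 + 14 + 13 = 79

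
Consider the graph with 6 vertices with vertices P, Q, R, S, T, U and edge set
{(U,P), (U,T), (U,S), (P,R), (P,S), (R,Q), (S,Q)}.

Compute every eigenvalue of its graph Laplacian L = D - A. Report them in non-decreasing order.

Degrees: deg(P) = 3, deg(Q) = 2, deg(R) = 2, deg(S) = 3, deg(T) = 1, deg(U) = 3.
L = D − A with rows/columns ordered (P, Q, R, S, T, U):
  [ 3,  0, -1, -1,  0, -1]
  [ 0,  2, -1, -1,  0,  0]
  [-1, -1,  2,  0,  0,  0]
  [-1, -1,  0,  3,  0, -1]
  [ 0,  0,  0,  0,  1, -1]
  [-1,  0,  0, -1, -1,  3]
Characteristic polynomial: det(λI − L) = λ(λ² − 5λ + 3)(λ − 2)(λ² − 7λ + 11).
Roots: λ = 0; (λ² − 5λ + 3) = 0 ⇒ λ = (5 ± √13)/2 ≈ 0.6972, 4.3028; (λ − 2) = 0 ⇒ λ = 2; (λ² − 7λ + 11) = 0 ⇒ λ = (7 ± √5)/2 ≈ 2.382, 4.618.
(Check: the roots sum (with multiplicity) to 14, matching trace L = Σdeg = 2·7 = 14.)
Laplacian eigenvalues (increasing order): [0.0, 0.6972, 2.0, 2.382, 4.3028, 4.618]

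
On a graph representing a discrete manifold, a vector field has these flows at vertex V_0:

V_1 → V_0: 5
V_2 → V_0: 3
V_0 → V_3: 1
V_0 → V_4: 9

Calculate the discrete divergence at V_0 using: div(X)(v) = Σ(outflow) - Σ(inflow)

Divergence = sum of outgoing flows = (-5) + (-3) + 1 + 9 = 2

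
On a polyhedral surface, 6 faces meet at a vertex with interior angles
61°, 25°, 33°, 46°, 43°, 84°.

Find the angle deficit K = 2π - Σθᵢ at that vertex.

Sum of angles = 292°. K = 360° - 292° = 68° = 17π/45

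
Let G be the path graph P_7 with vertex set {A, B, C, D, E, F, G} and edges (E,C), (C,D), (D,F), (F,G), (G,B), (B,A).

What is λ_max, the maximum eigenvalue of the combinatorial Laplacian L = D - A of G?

The path graph P_n has Laplacian eigenvalues λ_k = 2 − 2cos(kπ/n), k = 0, 1, …, n−1. Here n = 7:
k=0: 2 − 2cos(0) = 0.0; k=1: 2 − 2cos(π/7) = 0.1981; k=2: 2 − 2cos(2π/7) = 0.753; k=3: 2 − 2cos(3π/7) = 1.555; k=4: 2 − 2cos(4π/7) = 2.445; k=5: 2 − 2cos(5π/7) = 3.247; k=6: 2 − 2cos(6π/7) = 3.8019.
Laplacian eigenvalues: [0.0, 0.1981, 0.753, 1.555, 2.445, 3.247, 3.8019]. Largest eigenvalue (spectral radius) = 3.8019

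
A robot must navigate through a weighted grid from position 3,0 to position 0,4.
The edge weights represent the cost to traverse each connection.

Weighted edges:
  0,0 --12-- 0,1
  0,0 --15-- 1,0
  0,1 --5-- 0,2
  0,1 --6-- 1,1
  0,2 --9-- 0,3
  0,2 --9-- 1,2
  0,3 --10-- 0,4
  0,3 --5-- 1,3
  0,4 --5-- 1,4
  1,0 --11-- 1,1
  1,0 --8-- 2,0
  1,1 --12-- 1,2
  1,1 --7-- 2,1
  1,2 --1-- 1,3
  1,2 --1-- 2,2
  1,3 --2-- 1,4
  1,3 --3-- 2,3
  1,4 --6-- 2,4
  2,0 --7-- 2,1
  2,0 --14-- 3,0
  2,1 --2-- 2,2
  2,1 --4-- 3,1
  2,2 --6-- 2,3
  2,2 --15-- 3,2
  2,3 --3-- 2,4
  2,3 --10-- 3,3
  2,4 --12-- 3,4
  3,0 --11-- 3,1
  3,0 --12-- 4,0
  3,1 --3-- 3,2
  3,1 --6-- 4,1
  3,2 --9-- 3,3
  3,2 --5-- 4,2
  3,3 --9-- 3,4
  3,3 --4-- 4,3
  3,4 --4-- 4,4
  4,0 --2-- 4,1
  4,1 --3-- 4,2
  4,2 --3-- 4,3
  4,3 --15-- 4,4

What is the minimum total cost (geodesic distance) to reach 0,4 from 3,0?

Shortest path: 3,0 → 3,1 → 2,1 → 2,2 → 1,2 → 1,3 → 1,4 → 0,4, total weight = 26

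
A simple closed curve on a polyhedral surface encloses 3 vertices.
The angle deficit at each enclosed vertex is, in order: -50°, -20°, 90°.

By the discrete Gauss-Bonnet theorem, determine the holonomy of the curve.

Holonomy = total enclosed curvature = (-50°) + (-20°) + 90° = 20°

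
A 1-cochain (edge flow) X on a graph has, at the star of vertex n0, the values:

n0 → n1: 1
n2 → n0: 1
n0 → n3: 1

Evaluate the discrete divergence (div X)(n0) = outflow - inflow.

Divergence = sum of outgoing flows = 1 + (-1) + 1 = 1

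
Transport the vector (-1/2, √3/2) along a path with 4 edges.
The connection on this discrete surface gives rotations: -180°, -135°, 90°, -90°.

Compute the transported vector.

Total rotation: (-180°) + (-135°) + 90° + (-90°) = -315° ≡ 45° (mod 360°). Final vector: (-0.9659, 0.2588)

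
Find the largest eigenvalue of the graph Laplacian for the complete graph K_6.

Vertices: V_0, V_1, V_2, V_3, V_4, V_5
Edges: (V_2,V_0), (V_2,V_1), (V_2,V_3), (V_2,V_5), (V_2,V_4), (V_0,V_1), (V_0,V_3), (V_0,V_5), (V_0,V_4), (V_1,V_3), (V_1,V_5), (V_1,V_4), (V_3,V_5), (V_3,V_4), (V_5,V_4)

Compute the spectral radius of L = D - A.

For the complete graph K_n, L = nI − J (J = all-ones matrix). J has eigenvalues n (once, eigenvector 𝟙) and 0 (multiplicity n−1), so L has eigenvalues 0 (once) and n (multiplicity n−1). Here n = 6: eigenvalue 0 once and 6 with multiplicity 5.
Laplacian eigenvalues: [0.0, 6.0, 6.0, 6.0, 6.0, 6.0]. Largest eigenvalue (spectral radius) = 6.0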